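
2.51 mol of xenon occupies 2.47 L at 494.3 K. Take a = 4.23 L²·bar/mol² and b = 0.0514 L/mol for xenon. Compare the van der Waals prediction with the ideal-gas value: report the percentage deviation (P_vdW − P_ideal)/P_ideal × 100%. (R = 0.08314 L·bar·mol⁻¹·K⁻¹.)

Ideal: P_ideal = nRT/V = (2.51)(0.08314)(494.3)/2.47 = 41.7616 bar
vdW: P = nRT/(V − nb) − a n²/V² = 103.151/2.34099 − 26.6494/6.10090 = 44.0630 − 4.36811 = 39.6949 bar
% deviation = (39.6949 − 41.7616)/41.7616 × 100% = -4.95%

-4.95 %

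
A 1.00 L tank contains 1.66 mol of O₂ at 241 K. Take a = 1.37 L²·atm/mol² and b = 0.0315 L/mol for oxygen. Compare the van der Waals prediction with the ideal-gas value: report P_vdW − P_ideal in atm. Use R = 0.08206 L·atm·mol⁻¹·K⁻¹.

Ideal: P_ideal = nRT/V = (1.66)(0.08206)(241)/1.00 = 32.8289 atm
vdW: P = nRT/(V − nb) − a n²/V² = 32.8289/0.947710 − 3.77517/1.00000 = 34.6402 − 3.77517 = 30.8650 atm
ΔP = 30.8650 − 32.8289 = -1.964 atm

ΔP ≈ -1.964 atm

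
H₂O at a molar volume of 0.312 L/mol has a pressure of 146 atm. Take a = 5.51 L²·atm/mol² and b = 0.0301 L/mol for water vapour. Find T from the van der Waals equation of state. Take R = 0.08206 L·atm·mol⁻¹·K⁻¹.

T ≈ 696.0 K

T = (P + a/V_m²)(V_m − b)/R
P + a/V_m² = 146 + 5.51/(0.312)² = 202.60 atm
V_m − b = 0.312 − 0.0301 = 0.28190 L/mol
T = (202.60)(0.28190)/0.08206 = 696.0 K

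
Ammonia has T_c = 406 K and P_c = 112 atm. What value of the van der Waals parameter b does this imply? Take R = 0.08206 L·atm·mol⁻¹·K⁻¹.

From T_c = 8a/(27Rb) and P_c = a/(27b²): b = R T_c/(8 P_c).
b = (0.08206)(406)/(8×112) = 33.316/896.00 = 0.03718 L/mol

b ≈ 0.03718 L/mol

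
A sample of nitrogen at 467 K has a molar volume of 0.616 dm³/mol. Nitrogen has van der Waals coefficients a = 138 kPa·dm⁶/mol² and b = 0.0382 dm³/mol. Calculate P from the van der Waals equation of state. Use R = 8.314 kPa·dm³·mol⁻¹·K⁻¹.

P = RT/(V_m − b) − a/V_m²
RT/(V_m − b) = (8.314)(467)/(0.616 − 0.0382) = 3882.6/0.57780 = 6719.6 kPa
a/V_m² = 138/(0.616)² = 363.68 kPa
P = 6719.6 − 363.68 = 6356 kPa

P ≈ 6356 kPa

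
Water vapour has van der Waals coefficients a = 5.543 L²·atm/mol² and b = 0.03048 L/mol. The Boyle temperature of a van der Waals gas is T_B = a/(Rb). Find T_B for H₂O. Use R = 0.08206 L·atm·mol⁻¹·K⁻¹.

T_B ≈ 2216 K

For a van der Waals gas the second virial coefficient B₂ = b − a/(RT) vanishes at T_B = a/(Rb).
T_B = 5.543/(0.08206×0.03048) = 5.543/0.0025012 = 2216 K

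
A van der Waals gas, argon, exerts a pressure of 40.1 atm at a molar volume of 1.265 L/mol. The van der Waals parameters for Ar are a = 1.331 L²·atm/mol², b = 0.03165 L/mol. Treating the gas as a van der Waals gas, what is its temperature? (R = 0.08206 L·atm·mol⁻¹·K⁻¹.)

T ≈ 615.2 K

T = (P + a/V_m²)(V_m − b)/R
P + a/V_m² = 40.1 + 1.331/(1.265)² = 40.932 atm
V_m − b = 1.265 − 0.03165 = 1.2334 L/mol
T = (40.932)(1.2334)/0.08206 = 615.2 K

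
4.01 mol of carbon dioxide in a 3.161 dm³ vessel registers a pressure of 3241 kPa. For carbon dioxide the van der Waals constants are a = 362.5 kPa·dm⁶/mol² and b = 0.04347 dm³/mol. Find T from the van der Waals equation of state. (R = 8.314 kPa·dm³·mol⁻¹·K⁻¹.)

T = (P + a n²/V²)(V − nb)/(nR)
P + a n²/V² = 3241 + (362.5)(4.01)²/(3.161)² = 3824.4 kPa
V − nb = 3.161 − (4.01)(0.04347) = 2.9867 dm³
T = (3824.4)(2.9867)/((4.01)(8.314)) = 342.6 K

T ≈ 342.6 K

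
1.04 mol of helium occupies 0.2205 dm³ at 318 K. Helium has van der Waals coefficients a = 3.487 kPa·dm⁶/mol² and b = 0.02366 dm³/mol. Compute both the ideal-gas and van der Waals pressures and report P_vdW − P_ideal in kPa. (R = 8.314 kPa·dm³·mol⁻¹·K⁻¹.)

Ideal: P_ideal = nRT/V = (1.04)(8.314)(318)/0.2205 = 12469.9 kPa
vdW: P = nRT/(V − nb) − a n²/V² = 2749.61/0.195894 − 3.77154/0.0486203 = 14036.2 − 77.5713 = 13958.6 kPa
ΔP = 13958.6 − 12469.9 = 1489 kPa

ΔP ≈ 1489 kPa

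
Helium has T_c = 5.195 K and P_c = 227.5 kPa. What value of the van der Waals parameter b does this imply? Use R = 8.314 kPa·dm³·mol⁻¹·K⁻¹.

From T_c = 8a/(27Rb) and P_c = a/(27b²): b = R T_c/(8 P_c).
b = (8.314)(5.195)/(8×227.5) = 43.191/1820.0 = 0.02373 dm³/mol

b ≈ 0.02373 dm³/mol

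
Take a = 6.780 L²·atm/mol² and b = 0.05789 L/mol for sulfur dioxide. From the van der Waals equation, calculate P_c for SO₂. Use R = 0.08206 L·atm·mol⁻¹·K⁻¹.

P_c ≈ 74.93 atm

For a van der Waals gas, P_c = a/(27b²).
P_c = 6.780/(27×(0.05789)²) = 6.780/0.090484 = 74.93 atm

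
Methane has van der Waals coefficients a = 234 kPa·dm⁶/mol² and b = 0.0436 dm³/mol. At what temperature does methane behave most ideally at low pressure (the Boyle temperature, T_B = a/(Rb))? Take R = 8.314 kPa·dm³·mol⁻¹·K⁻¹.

For a van der Waals gas the second virial coefficient B₂ = b − a/(RT) vanishes at T_B = a/(Rb).
T_B = 234/(8.314×0.0436) = 234/0.36249 = 645.5 K

T_B ≈ 645.5 K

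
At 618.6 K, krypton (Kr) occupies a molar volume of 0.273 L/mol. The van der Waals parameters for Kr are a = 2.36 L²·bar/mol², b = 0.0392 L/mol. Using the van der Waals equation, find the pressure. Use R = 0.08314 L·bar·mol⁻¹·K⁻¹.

P ≈ 188.3 bar

P = RT/(V_m − b) − a/V_m²
RT/(V_m − b) = (0.08314)(618.6)/(0.273 − 0.0392) = 51.430/0.23380 = 219.97 bar
a/V_m² = 2.36/(0.273)² = 31.666 bar
P = 219.97 − 31.666 = 188.3 bar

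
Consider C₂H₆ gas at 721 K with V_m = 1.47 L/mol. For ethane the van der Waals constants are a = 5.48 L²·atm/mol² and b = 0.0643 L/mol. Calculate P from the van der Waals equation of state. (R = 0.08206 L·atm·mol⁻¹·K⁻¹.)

P ≈ 39.55 atm

P = RT/(V_m − b) − a/V_m²
RT/(V_m − b) = (0.08206)(721)/(1.47 − 0.0643) = 59.165/1.4057 = 42.089 atm
a/V_m² = 5.48/(1.47)² = 2.5360 atm
P = 42.089 − 2.5360 = 39.55 atm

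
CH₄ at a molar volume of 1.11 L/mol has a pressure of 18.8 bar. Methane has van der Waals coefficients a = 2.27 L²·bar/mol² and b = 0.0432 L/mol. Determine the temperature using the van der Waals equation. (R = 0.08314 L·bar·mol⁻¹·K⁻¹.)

T ≈ 264.9 K

T = (P + a/V_m²)(V_m − b)/R
P + a/V_m² = 18.8 + 2.27/(1.11)² = 20.642 bar
V_m − b = 1.11 − 0.0432 = 1.0668 L/mol
T = (20.642)(1.0668)/0.08314 = 264.9 K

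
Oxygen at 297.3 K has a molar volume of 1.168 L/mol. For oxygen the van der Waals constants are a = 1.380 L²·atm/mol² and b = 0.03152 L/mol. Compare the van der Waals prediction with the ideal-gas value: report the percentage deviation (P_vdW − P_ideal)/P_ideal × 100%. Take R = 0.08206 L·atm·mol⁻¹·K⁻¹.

Ideal: P_ideal = RT/V_m = (0.08206)(297.3)/1.168 = 20.8874 atm
vdW: P = RT/(V_m − b) − a/V_m² = 24.3964/1.13648 − 1.380/1.36422 = 21.4666 − 1.01157 = 20.4550 atm
% deviation = (20.4550 − 20.8874)/20.8874 × 100% = -2.07%

-2.07 %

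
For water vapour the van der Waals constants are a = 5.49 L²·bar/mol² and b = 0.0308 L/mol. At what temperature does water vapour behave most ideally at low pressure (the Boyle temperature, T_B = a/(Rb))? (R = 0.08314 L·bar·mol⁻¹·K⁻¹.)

For a van der Waals gas the second virial coefficient B₂ = b − a/(RT) vanishes at T_B = a/(Rb).
T_B = 5.49/(0.08314×0.0308) = 5.49/0.0025607 = 2144 K

T_B ≈ 2144 K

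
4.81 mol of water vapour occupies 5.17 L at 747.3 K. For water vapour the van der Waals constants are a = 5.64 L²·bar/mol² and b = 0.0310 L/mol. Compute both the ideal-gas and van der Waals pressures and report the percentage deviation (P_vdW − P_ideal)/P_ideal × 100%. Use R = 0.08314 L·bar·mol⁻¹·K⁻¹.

Ideal: P_ideal = nRT/V = (4.81)(0.08314)(747.3)/5.17 = 57.8042 bar
vdW: P = nRT/(V − nb) − a n²/V² = 298.848/5.02089 − 130.488/26.7289 = 59.5209 − 4.88191 = 54.6390 bar
% deviation = (54.6390 − 57.8042)/57.8042 × 100% = -5.48%

-5.48 %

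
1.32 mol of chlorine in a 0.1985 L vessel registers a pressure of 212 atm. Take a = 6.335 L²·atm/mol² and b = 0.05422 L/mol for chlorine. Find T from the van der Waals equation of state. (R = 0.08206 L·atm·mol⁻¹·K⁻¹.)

T = (P + a n²/V²)(V − nb)/(nR)
P + a n²/V² = 212 + (6.335)(1.32)²/(0.1985)² = 492.14 atm
V − nb = 0.1985 − (1.32)(0.05422) = 0.12693 L
T = (492.14)(0.12693)/((1.32)(0.08206)) = 576.7 K

T ≈ 576.7 K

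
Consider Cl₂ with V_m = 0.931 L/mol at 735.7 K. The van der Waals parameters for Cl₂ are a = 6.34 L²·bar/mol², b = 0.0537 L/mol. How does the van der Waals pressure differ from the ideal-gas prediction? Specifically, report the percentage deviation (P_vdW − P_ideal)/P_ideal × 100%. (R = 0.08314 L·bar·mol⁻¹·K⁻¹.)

-5.01 %

Ideal: P_ideal = RT/V_m = (0.08314)(735.7)/0.931 = 65.6994 bar
vdW: P = RT/(V_m − b) − a/V_m² = 61.1661/0.877300 − 6.34/0.866761 = 69.7208 − 7.31459 = 62.4062 bar
% deviation = (62.4062 − 65.6994)/65.6994 × 100% = -5.01%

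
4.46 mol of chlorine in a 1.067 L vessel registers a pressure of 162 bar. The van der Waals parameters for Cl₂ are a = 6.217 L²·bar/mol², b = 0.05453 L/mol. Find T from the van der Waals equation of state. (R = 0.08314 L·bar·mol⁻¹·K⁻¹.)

T ≈ 601.2 K

T = (P + a n²/V²)(V − nb)/(nR)
P + a n²/V² = 162 + (6.217)(4.46)²/(1.067)² = 270.62 bar
V − nb = 1.067 − (4.46)(0.05453) = 0.82380 L
T = (270.62)(0.82380)/((4.46)(0.08314)) = 601.2 K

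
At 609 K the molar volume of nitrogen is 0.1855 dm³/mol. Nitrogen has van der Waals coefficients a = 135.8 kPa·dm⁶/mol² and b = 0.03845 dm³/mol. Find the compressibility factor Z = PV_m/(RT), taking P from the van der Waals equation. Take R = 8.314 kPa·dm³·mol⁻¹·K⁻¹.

Z ≈ 1.117

P = RT/(V_m − b) − a/V_m² = (8.314)(609)/(0.1855 − 0.03845) − 135.8/(0.1855)²
  = 5063.2/0.14705 − 3946.5 = 34432 − 3946.5 = 30486 kPa
Z = PV_m/(RT) = (30486)(0.1855)/((8.314)(609)) = 5655.2/5063.2 = 1.117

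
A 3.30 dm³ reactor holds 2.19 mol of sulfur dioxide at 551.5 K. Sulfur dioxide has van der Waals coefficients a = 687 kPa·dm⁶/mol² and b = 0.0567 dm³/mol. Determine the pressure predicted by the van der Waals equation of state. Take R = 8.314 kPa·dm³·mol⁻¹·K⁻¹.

P ≈ 2859 kPa

P = nRT/(V − nb) − a n²/V²
nRT/(V − nb) = (2.19)(8.314)(551.5)/(3.30 − 2.19×0.0567) = 10042/3.1758 = 3162.0 kPa
a n²/V² = (687)(2.19)²/(3.30)² = 302.56 kPa
P = 3162.0 − 302.56 = 2859 kPa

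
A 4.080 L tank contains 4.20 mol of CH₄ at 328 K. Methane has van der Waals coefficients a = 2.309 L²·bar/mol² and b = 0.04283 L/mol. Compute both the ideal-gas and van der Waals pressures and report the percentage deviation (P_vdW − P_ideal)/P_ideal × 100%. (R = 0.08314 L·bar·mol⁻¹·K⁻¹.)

-4.10 %

Ideal: P_ideal = nRT/V = (4.20)(0.08314)(328)/4.080 = 28.0720 bar
vdW: P = nRT/(V − nb) − a n²/V² = 114.534/3.90011 − 40.7308/16.6464 = 29.3669 − 2.44682 = 26.9201 bar
% deviation = (26.9201 − 28.0720)/28.0720 × 100% = -4.10%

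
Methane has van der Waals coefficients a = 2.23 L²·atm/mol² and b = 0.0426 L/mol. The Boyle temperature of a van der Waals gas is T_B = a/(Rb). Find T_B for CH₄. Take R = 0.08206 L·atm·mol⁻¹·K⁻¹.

For a van der Waals gas the second virial coefficient B₂ = b − a/(RT) vanishes at T_B = a/(Rb).
T_B = 2.23/(0.08206×0.0426) = 2.23/0.0034958 = 637.9 K

T_B ≈ 637.9 K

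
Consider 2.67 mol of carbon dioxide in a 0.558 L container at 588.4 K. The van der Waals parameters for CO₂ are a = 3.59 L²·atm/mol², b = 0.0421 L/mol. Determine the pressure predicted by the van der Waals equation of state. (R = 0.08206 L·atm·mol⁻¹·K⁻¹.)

P = nRT/(V − nb) − a n²/V²
nRT/(V − nb) = (2.67)(0.08206)(588.4)/(0.558 − 2.67×0.0421) = 128.92/0.44559 = 289.32 atm
a n²/V² = (3.59)(2.67)²/(0.558)² = 82.196 atm
P = 289.32 − 82.196 = 207.1 atm

P ≈ 207.1 atm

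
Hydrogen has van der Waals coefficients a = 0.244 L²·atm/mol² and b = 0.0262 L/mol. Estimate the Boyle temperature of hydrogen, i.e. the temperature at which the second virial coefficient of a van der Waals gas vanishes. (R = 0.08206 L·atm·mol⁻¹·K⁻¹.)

For a van der Waals gas the second virial coefficient B₂ = b − a/(RT) vanishes at T_B = a/(Rb).
T_B = 0.244/(0.08206×0.0262) = 0.244/0.0021500 = 113.5 K

T_B ≈ 113.5 K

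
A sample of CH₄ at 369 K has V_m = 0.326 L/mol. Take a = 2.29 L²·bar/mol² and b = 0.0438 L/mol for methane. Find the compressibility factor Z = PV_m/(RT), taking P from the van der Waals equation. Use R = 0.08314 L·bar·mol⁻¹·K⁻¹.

P = RT/(V_m − b) − a/V_m² = (0.08314)(369)/(0.326 − 0.0438) − 2.29/(0.326)²
  = 30.679/0.28220 − 21.548 = 108.71 − 21.548 = 87.16 bar
Z = PV_m/(RT) = (87.16)(0.326)/((0.08314)(369)) = 28.414/30.679 = 0.9262

Z ≈ 0.9262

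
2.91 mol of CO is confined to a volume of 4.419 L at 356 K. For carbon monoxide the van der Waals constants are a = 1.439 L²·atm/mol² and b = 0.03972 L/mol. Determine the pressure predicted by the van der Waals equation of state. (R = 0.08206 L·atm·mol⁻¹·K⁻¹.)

P = nRT/(V − nb) − a n²/V²
nRT/(V − nb) = (2.91)(0.08206)(356)/(4.419 − 2.91×0.03972) = 85.011/4.3034 = 19.754 atm
a n²/V² = (1.439)(2.91)²/(4.419)² = 0.62402 atm
P = 19.754 − 0.62402 = 19.13 atm

P ≈ 19.13 atm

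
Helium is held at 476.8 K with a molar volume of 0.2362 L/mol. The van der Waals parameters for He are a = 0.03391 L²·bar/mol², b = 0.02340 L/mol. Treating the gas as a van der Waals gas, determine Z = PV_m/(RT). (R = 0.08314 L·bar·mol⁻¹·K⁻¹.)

P = RT/(V_m − b) − a/V_m² = (0.08314)(476.8)/(0.2362 − 0.02340) − 0.03391/(0.2362)²
  = 39.641/0.21280 − 0.60781 = 186.28 − 0.60781 = 185.67 bar
Z = PV_m/(RT) = (185.67)(0.2362)/((0.08314)(476.8)) = 43.855/39.641 = 1.106

Z ≈ 1.106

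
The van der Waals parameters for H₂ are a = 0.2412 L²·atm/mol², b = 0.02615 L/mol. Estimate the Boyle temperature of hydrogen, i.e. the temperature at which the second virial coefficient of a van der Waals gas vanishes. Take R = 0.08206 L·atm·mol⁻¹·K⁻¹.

T_B ≈ 112.4 K

For a van der Waals gas the second virial coefficient B₂ = b − a/(RT) vanishes at T_B = a/(Rb).
T_B = 0.2412/(0.08206×0.02615) = 0.2412/0.0021459 = 112.4 K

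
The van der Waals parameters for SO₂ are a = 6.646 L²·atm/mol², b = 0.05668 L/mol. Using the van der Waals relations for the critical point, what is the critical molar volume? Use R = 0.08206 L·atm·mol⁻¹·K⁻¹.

For a van der Waals gas, V_m,c = 3b.
V_m,c = 3×0.05668 = 0.1700 L/mol

V_m,c ≈ 0.1700 L/mol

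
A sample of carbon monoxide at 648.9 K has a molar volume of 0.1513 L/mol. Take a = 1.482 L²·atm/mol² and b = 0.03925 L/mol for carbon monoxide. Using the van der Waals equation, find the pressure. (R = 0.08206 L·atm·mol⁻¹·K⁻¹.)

P ≈ 410.5 atm

P = RT/(V_m − b) − a/V_m²
RT/(V_m − b) = (0.08206)(648.9)/(0.1513 − 0.03925) = 53.249/0.11205 = 475.23 atm
a/V_m² = 1.482/(0.1513)² = 64.740 atm
P = 475.23 − 64.740 = 410.5 atm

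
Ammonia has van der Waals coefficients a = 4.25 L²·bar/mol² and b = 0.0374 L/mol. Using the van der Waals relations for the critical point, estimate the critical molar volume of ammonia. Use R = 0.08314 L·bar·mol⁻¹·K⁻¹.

V_m,c ≈ 0.1122 L/mol

For a van der Waals gas, V_m,c = 3b.
V_m,c = 3×0.0374 = 0.1122 L/mol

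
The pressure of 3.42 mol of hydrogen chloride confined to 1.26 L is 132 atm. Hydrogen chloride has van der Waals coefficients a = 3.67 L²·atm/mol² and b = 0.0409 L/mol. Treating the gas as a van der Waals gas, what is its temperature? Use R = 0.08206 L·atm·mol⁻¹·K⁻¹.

T = (P + a n²/V²)(V − nb)/(nR)
P + a n²/V² = 132 + (3.67)(3.42)²/(1.26)² = 159.04 atm
V − nb = 1.26 − (3.42)(0.0409) = 1.1201 L
T = (159.04)(1.1201)/((3.42)(0.08206)) = 634.8 K

T ≈ 634.8 K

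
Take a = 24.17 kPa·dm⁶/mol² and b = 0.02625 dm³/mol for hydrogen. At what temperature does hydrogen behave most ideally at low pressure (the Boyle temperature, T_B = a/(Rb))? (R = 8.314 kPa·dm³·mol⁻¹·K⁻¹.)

T_B ≈ 110.7 K

For a van der Waals gas the second virial coefficient B₂ = b − a/(RT) vanishes at T_B = a/(Rb).
T_B = 24.17/(8.314×0.02625) = 24.17/0.21824 = 110.7 K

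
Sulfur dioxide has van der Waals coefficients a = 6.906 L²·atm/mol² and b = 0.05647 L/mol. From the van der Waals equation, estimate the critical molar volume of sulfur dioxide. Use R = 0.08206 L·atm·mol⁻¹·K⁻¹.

V_m,c ≈ 0.1694 L/mol

For a van der Waals gas, V_m,c = 3b.
V_m,c = 3×0.05647 = 0.1694 L/mol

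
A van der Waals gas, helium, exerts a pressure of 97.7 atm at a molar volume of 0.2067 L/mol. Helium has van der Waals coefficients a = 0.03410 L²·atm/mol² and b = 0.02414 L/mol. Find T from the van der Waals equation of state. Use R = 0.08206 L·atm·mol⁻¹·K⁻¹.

T ≈ 219.1 K

T = (P + a/V_m²)(V_m − b)/R
P + a/V_m² = 97.7 + 0.03410/(0.2067)² = 98.498 atm
V_m − b = 0.2067 − 0.02414 = 0.18256 L/mol
T = (98.498)(0.18256)/0.08206 = 219.1 K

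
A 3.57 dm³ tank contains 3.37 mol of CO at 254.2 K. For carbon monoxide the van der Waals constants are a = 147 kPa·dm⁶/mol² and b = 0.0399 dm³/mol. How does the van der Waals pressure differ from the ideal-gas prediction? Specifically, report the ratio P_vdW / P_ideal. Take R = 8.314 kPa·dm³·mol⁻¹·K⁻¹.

Ideal: P_ideal = nRT/V = (3.37)(8.314)(254.2)/3.57 = 1995.02 kPa
vdW: P = nRT/(V − nb) − a n²/V² = 7122.22/3.43554 − 1669.46/12.7449 = 2073.10 − 130.990 = 1942.11 kPa
Ratio = 1942.11/1995.02 = 0.9735

P_vdW / P_ideal ≈ 0.9735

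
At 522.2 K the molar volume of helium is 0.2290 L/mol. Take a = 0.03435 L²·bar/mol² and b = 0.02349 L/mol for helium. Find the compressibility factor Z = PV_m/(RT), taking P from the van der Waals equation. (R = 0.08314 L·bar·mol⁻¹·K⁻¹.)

P = RT/(V_m − b) − a/V_m² = (0.08314)(522.2)/(0.2290 − 0.02349) − 0.03435/(0.2290)²
  = 43.416/0.20551 − 0.65502 = 211.26 − 0.65502 = 210.60 bar
Z = PV_m/(RT) = (210.60)(0.2290)/((0.08314)(522.2)) = 48.227/43.416 = 1.111

Z ≈ 1.111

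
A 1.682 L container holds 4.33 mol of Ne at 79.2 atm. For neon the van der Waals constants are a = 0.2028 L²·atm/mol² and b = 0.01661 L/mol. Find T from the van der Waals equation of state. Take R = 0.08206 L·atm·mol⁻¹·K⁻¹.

T ≈ 365.0 K

T = (P + a n²/V²)(V − nb)/(nR)
P + a n²/V² = 79.2 + (0.2028)(4.33)²/(1.682)² = 80.544 atm
V − nb = 1.682 − (4.33)(0.01661) = 1.6101 L
T = (80.544)(1.6101)/((4.33)(0.08206)) = 365.0 K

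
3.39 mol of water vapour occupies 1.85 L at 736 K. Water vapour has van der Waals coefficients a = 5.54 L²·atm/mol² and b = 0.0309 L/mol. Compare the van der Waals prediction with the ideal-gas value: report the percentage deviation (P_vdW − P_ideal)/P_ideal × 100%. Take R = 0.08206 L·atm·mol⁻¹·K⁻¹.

Ideal: P_ideal = nRT/V = (3.39)(0.08206)(736)/1.85 = 110.672 atm
vdW: P = nRT/(V − nb) − a n²/V² = 204.743/1.74525 − 63.6662/3.42250 = 117.314 − 18.6022 = 98.712 atm
% deviation = (98.712 − 110.672)/110.672 × 100% = -10.81%

-10.81 %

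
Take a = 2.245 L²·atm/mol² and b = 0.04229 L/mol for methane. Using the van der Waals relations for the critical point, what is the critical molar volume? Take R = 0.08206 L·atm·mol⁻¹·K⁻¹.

V_m,c ≈ 0.1269 L/mol

For a van der Waals gas, V_m,c = 3b.
V_m,c = 3×0.04229 = 0.1269 L/mol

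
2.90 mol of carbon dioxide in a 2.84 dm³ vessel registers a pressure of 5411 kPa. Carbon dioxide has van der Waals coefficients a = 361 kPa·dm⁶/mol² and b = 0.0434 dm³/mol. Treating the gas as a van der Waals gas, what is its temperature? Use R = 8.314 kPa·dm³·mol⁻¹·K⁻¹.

T = (P + a n²/V²)(V − nb)/(nR)
P + a n²/V² = 5411 + (361)(2.90)²/(2.84)² = 5787.4 kPa
V − nb = 2.84 − (2.90)(0.0434) = 2.7141 dm³
T = (5787.4)(2.7141)/((2.90)(8.314)) = 651.5 K

T ≈ 651.5 K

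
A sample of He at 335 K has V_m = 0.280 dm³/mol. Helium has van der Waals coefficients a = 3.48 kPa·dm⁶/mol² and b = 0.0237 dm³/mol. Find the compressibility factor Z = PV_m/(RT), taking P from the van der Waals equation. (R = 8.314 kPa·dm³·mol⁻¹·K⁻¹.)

P = RT/(V_m − b) − a/V_m² = (8.314)(335)/(0.280 − 0.0237) − 3.48/(0.280)²
  = 2785.2/0.25630 − 44.388 = 10867 − 44.388 = 10823 kPa
Z = PV_m/(RT) = (10823)(0.280)/((8.314)(335)) = 3030.4/2785.2 = 1.088

Z ≈ 1.088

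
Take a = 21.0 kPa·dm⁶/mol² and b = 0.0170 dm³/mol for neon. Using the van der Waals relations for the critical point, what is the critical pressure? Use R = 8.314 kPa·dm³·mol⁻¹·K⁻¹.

For a van der Waals gas, P_c = a/(27b²).
P_c = 21.0/(27×(0.0170)²) = 21.0/0.0078030 = 2691 kPa

P_c ≈ 2691 kPa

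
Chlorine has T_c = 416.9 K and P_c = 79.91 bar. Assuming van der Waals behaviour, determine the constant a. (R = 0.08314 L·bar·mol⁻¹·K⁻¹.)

a ≈ 6.343 L²·bar/mol²

From T_c = 8a/(27Rb) and P_c = a/(27b²): a = 27 R² T_c²/(64 P_c).
a = 27×(0.08314)²×(416.9)²/(64×79.91) = 32438/5114.2 = 6.343 L²·bar/mol²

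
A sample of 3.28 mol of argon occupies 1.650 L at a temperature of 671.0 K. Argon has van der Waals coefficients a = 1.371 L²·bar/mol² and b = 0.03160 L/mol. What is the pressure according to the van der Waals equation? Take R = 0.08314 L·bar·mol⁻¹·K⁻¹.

P = nRT/(V − nb) − a n²/V²
nRT/(V − nb) = (3.28)(0.08314)(671.0)/(1.650 − 3.28×0.03160) = 182.98/1.5464 = 118.33 bar
a n²/V² = (1.371)(3.28)²/(1.650)² = 5.4177 bar
P = 118.33 − 5.4177 = 112.9 bar

P ≈ 112.9 bar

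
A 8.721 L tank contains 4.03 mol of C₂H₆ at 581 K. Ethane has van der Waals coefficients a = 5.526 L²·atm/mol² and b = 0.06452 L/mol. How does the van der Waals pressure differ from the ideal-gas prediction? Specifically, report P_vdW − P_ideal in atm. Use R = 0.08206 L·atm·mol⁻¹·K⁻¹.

ΔP ≈ -0.503 atm

Ideal: P_ideal = nRT/V = (4.03)(0.08206)(581)/8.721 = 22.0316 atm
vdW: P = nRT/(V − nb) − a n²/V² = 192.138/8.46098 − 89.7472/76.0558 = 22.7087 − 1.18002 = 21.5287 atm
ΔP = 21.5287 − 22.0316 = -0.503 atm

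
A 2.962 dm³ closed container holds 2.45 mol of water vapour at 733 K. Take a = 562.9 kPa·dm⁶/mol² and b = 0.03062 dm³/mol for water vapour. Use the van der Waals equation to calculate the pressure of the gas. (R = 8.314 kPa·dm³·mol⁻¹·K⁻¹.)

P = nRT/(V − nb) − a n²/V²
nRT/(V − nb) = (2.45)(8.314)(733)/(2.962 − 2.45×0.03062) = 14931/2.8870 = 5171.8 kPa
a n²/V² = (562.9)(2.45)²/(2.962)² = 385.12 kPa
P = 5171.8 − 385.12 = 4787 kPa

P ≈ 4787 kPa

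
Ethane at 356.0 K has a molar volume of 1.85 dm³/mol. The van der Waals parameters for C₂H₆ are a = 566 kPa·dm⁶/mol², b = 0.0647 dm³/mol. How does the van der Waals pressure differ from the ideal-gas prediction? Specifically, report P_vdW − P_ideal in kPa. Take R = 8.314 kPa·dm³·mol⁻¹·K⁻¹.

ΔP ≈ -107.4 kPa

Ideal: P_ideal = RT/V_m = (8.314)(356.0)/1.85 = 1599.88 kPa
vdW: P = RT/(V_m − b) − a/V_m² = 2959.78/1.78530 − 566/3.42250 = 1657.86 − 165.376 = 1492.48 kPa
ΔP = 1492.48 − 1599.88 = -107.4 kPa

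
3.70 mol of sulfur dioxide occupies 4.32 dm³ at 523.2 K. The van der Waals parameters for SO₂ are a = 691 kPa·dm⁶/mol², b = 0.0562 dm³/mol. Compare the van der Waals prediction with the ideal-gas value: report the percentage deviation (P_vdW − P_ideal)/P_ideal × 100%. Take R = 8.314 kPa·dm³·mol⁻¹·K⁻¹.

Ideal: P_ideal = nRT/V = (3.70)(8.314)(523.2)/4.32 = 3725.60 kPa
vdW: P = nRT/(V − nb) − a n²/V² = 16094.6/4.11206 − 9459.79/18.6624 = 3914.00 − 506.890 = 3407.11 kPa
% deviation = (3407.11 − 3725.60)/3725.60 × 100% = -8.55%

-8.55 %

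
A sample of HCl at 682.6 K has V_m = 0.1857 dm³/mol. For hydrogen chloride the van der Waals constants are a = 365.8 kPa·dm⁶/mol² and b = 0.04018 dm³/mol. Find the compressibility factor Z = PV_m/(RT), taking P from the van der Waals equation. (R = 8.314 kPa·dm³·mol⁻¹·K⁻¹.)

P = RT/(V_m − b) − a/V_m² = (8.314)(682.6)/(0.1857 − 0.04018) − 365.8/(0.1857)²
  = 5675.1/0.14552 − 10608 = 38999 − 10608 = 28391 kPa
Z = PV_m/(RT) = (28391)(0.1857)/((8.314)(682.6)) = 5272.2/5675.1 = 0.9290

Z ≈ 0.9290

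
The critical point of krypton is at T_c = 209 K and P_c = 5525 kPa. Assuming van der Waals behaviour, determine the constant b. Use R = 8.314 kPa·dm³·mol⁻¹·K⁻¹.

b ≈ 0.03931 dm³/mol

From T_c = 8a/(27Rb) and P_c = a/(27b²): b = R T_c/(8 P_c).
b = (8.314)(209)/(8×5525) = 1737.6/44200 = 0.03931 dm³/mol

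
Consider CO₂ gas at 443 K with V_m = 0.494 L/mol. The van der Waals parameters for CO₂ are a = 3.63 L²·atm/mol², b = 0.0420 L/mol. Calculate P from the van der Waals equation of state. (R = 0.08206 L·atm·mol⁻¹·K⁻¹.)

P ≈ 65.55 atm

P = RT/(V_m − b) − a/V_m²
RT/(V_m − b) = (0.08206)(443)/(0.494 − 0.0420) = 36.353/0.45200 = 80.427 atm
a/V_m² = 3.63/(0.494)² = 14.875 atm
P = 80.427 − 14.875 = 65.55 atm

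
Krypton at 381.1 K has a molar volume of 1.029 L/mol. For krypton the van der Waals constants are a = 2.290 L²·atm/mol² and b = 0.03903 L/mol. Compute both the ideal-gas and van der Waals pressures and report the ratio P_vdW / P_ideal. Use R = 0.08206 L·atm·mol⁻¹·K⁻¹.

Ideal: P_ideal = RT/V_m = (0.08206)(381.1)/1.029 = 30.3917 atm
vdW: P = RT/(V_m − b) − a/V_m² = 31.2731/0.989970 − 2.290/1.05884 = 31.5899 − 2.16274 = 29.4272 atm
Ratio = 29.4272/30.3917 = 0.9683

P_vdW / P_ideal ≈ 0.9683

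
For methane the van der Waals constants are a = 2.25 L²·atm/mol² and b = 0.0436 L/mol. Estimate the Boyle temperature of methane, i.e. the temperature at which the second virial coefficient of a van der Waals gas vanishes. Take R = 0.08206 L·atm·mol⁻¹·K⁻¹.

For a van der Waals gas the second virial coefficient B₂ = b − a/(RT) vanishes at T_B = a/(Rb).
T_B = 2.25/(0.08206×0.0436) = 2.25/0.0035778 = 628.9 K

T_B ≈ 628.9 K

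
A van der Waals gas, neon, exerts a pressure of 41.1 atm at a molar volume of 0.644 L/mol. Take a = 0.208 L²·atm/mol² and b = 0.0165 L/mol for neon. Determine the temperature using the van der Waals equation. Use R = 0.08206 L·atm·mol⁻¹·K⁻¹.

T ≈ 318.1 K

T = (P + a/V_m²)(V_m − b)/R
P + a/V_m² = 41.1 + 0.208/(0.644)² = 41.602 atm
V_m − b = 0.644 − 0.0165 = 0.62750 L/mol
T = (41.602)(0.62750)/0.08206 = 318.1 K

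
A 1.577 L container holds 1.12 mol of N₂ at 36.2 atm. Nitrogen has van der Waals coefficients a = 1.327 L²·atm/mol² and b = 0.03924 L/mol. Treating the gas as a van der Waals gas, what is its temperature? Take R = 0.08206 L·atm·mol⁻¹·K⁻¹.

T = (P + a n²/V²)(V − nb)/(nR)
P + a n²/V² = 36.2 + (1.327)(1.12)²/(1.577)² = 36.869 atm
V − nb = 1.577 − (1.12)(0.03924) = 1.5331 L
T = (36.869)(1.5331)/((1.12)(0.08206)) = 615.0 K

T ≈ 615.0 K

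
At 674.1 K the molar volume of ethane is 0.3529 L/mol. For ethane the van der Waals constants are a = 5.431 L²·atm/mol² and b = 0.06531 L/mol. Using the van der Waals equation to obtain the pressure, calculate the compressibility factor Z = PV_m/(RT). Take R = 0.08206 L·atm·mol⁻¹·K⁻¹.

Z ≈ 0.9489

P = RT/(V_m − b) − a/V_m² = (0.08206)(674.1)/(0.3529 − 0.06531) − 5.431/(0.3529)²
  = 55.317/0.28759 − 43.609 = 192.35 − 43.609 = 148.74 atm
Z = PV_m/(RT) = (148.74)(0.3529)/((0.08206)(674.1)) = 52.490/55.317 = 0.9489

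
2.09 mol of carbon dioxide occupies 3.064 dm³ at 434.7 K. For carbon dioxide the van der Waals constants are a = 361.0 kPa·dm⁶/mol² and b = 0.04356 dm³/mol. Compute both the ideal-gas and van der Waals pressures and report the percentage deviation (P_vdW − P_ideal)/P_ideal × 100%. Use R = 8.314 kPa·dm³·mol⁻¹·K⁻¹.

-3.75 %

Ideal: P_ideal = nRT/V = (2.09)(8.314)(434.7)/3.064 = 2465.23 kPa
vdW: P = nRT/(V − nb) − a n²/V² = 7553.46/2.97296 − 1576.88/9.38810 = 2540.72 − 167.966 = 2372.75 kPa
% deviation = (2372.75 − 2465.23)/2465.23 × 100% = -3.75%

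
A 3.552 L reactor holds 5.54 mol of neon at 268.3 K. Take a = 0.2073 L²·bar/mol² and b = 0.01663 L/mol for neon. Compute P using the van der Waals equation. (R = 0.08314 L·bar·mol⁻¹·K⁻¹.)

P = nRT/(V − nb) − a n²/V²
nRT/(V − nb) = (5.54)(0.08314)(268.3)/(3.552 − 5.54×0.01663) = 123.58/3.4599 = 35.718 bar
a n²/V² = (0.2073)(5.54)²/(3.552)² = 0.50428 bar
P = 35.718 − 0.50428 = 35.21 bar

P ≈ 35.21 bar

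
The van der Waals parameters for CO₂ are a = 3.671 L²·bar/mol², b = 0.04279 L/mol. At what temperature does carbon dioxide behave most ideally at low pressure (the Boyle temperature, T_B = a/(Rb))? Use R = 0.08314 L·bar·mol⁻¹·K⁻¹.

T_B ≈ 1032 K

For a van der Waals gas the second virial coefficient B₂ = b − a/(RT) vanishes at T_B = a/(Rb).
T_B = 3.671/(0.08314×0.04279) = 3.671/0.0035576 = 1032 K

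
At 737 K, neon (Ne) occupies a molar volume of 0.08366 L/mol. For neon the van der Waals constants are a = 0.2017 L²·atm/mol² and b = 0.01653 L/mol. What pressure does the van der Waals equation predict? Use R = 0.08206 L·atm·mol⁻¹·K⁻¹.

P ≈ 872.1 atm

P = RT/(V_m − b) − a/V_m²
RT/(V_m − b) = (0.08206)(737)/(0.08366 − 0.01653) = 60.478/0.067130 = 900.91 atm
a/V_m² = 0.2017/(0.08366)² = 28.818 atm
P = 900.91 − 28.818 = 872.1 atm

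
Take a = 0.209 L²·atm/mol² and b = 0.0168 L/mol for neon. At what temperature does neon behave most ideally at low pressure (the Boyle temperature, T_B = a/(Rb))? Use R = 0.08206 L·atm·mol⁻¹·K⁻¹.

T_B ≈ 151.6 K

For a van der Waals gas the second virial coefficient B₂ = b − a/(RT) vanishes at T_B = a/(Rb).
T_B = 0.209/(0.08206×0.0168) = 0.209/0.0013786 = 151.6 K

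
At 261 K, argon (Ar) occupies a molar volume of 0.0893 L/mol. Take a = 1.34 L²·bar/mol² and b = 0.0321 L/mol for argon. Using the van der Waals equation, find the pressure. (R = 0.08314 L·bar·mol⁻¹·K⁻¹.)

P = RT/(V_m − b) − a/V_m²
RT/(V_m − b) = (0.08314)(261)/(0.0893 − 0.0321) = 21.700/0.057200 = 379.37 bar
a/V_m² = 1.34/(0.0893)² = 168.04 bar
P = 379.37 − 168.04 = 211.3 bar

P ≈ 211.3 bar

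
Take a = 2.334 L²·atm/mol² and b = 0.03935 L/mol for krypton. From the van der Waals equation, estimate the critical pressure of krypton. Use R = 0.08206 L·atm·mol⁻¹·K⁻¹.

For a van der Waals gas, P_c = a/(27b²).
P_c = 2.334/(27×(0.03935)²) = 2.334/0.041807 = 55.83 atm

P_c ≈ 55.83 atm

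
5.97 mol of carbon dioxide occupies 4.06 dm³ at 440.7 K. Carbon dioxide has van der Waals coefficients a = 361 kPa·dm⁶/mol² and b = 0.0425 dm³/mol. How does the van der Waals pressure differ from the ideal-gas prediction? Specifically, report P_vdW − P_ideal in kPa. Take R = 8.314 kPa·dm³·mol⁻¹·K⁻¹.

ΔP ≈ -421.4 kPa

Ideal: P_ideal = nRT/V = (5.97)(8.314)(440.7)/4.06 = 5387.67 kPa
vdW: P = nRT/(V − nb) − a n²/V² = 21874.0/3.80628 − 12866.4/16.4836 = 5746.82 − 780.558 = 4966.26 kPa
ΔP = 4966.26 − 5387.67 = -421.4 kPa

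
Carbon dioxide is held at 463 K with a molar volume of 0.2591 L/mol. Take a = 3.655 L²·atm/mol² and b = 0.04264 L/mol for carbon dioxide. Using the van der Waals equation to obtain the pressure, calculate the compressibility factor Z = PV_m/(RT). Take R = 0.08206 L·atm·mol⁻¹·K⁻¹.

P = RT/(V_m − b) − a/V_m² = (0.08206)(463)/(0.2591 − 0.04264) − 3.655/(0.2591)²
  = 37.994/0.21646 − 54.444 = 175.52 − 54.444 = 121.08 atm
Z = PV_m/(RT) = (121.08)(0.2591)/((0.08206)(463)) = 31.372/37.994 = 0.8257

Z ≈ 0.8257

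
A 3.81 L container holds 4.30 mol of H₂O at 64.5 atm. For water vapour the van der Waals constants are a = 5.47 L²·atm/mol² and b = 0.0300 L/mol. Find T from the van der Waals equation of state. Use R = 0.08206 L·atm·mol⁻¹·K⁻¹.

T = (P + a n²/V²)(V − nb)/(nR)
P + a n²/V² = 64.5 + (5.47)(4.30)²/(3.81)² = 71.467 atm
V − nb = 3.81 − (4.30)(0.0300) = 3.6810 L
T = (71.467)(3.6810)/((4.30)(0.08206)) = 745.5 K

T ≈ 745.5 K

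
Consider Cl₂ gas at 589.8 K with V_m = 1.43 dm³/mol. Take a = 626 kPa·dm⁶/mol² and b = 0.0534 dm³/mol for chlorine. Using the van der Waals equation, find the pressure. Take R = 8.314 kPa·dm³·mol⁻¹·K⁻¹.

P ≈ 3256 kPa

P = RT/(V_m − b) − a/V_m²
RT/(V_m − b) = (8.314)(589.8)/(1.43 − 0.0534) = 4903.6/1.3766 = 3562.1 kPa
a/V_m² = 626/(1.43)² = 306.13 kPa
P = 3562.1 − 306.13 = 3256 kPa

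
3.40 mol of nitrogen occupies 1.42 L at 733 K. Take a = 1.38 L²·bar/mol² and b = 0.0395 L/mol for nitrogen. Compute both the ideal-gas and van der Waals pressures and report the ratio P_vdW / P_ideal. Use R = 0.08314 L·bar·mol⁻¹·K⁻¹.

P_vdW / P_ideal ≈ 1.050

Ideal: P_ideal = nRT/V = (3.40)(0.08314)(733)/1.42 = 145.917 bar
vdW: P = nRT/(V − nb) − a n²/V² = 207.202/1.28570 − 15.9528/2.01640 = 161.159 − 7.91153 = 153.247 bar
Ratio = 153.247/145.917 = 1.050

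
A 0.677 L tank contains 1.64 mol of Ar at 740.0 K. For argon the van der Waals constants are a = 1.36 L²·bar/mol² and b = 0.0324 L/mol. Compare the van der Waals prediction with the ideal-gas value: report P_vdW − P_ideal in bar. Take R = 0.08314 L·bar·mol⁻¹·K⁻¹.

ΔP ≈ 4.71 bar

Ideal: P_ideal = nRT/V = (1.64)(0.08314)(740.0)/0.677 = 149.038 bar
vdW: P = nRT/(V − nb) − a n²/V² = 100.899/0.623864 − 3.65786/0.458329 = 161.732 − 7.98086 = 153.751 bar
ΔP = 153.751 − 149.038 = 4.71 bar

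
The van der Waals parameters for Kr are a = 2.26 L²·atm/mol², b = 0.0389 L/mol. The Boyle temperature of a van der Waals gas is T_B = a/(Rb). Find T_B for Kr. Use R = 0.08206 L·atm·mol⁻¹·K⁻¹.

For a van der Waals gas the second virial coefficient B₂ = b − a/(RT) vanishes at T_B = a/(Rb).
T_B = 2.26/(0.08206×0.0389) = 2.26/0.0031921 = 708.0 K

T_B ≈ 708.0 K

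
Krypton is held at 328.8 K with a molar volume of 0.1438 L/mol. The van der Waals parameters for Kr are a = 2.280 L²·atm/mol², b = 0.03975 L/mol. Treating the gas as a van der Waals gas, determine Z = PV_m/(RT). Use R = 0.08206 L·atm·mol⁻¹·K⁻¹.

P = RT/(V_m − b) − a/V_m² = (0.08206)(328.8)/(0.1438 − 0.03975) − 2.280/(0.1438)²
  = 26.981/0.10405 − 110.26 = 259.31 − 110.26 = 149.05 atm
Z = PV_m/(RT) = (149.05)(0.1438)/((0.08206)(328.8)) = 21.433/26.981 = 0.7944

Z ≈ 0.7944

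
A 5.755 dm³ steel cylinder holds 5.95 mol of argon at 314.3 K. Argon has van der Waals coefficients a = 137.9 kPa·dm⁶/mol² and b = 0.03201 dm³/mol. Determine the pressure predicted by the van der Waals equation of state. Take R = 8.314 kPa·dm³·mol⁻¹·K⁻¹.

P = nRT/(V − nb) − a n²/V²
nRT/(V − nb) = (5.95)(8.314)(314.3)/(5.755 − 5.95×0.03201) = 15548/5.5645 = 2794.1 kPa
a n²/V² = (137.9)(5.95)²/(5.755)² = 147.40 kPa
P = 2794.1 − 147.40 = 2647 kPa

P ≈ 2647 kPa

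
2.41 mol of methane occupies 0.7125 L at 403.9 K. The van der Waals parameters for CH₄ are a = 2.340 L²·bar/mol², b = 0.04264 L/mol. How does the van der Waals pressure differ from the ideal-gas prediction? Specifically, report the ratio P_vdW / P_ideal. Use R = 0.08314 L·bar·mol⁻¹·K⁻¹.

Ideal: P_ideal = nRT/V = (2.41)(0.08314)(403.9)/0.7125 = 113.584 bar
vdW: P = nRT/(V − nb) − a n²/V² = 80.9284/0.609738 − 13.5910/0.507656 = 132.727 − 26.7721 = 105.955 bar
Ratio = 105.955/113.584 = 0.9328

P_vdW / P_ideal ≈ 0.9328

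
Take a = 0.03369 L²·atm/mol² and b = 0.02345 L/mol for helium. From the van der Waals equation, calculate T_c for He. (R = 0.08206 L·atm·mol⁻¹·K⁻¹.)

For a van der Waals gas, T_c = 8a/(27Rb).
T_c = 8×0.03369/(27×0.08206×0.02345) = 0.26952/0.051956 = 5.187 K

T_c ≈ 5.187 K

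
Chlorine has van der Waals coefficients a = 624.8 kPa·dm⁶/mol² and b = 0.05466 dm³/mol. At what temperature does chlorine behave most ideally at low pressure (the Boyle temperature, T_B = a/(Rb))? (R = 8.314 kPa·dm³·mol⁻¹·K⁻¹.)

T_B ≈ 1375 K

For a van der Waals gas the second virial coefficient B₂ = b − a/(RT) vanishes at T_B = a/(Rb).
T_B = 624.8/(8.314×0.05466) = 624.8/0.45444 = 1375 K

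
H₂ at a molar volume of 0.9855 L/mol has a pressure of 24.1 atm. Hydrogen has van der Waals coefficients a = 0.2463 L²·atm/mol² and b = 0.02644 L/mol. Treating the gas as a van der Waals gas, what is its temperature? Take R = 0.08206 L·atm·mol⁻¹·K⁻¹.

T = (P + a/V_m²)(V_m − b)/R
P + a/V_m² = 24.1 + 0.2463/(0.9855)² = 24.354 atm
V_m − b = 0.9855 − 0.02644 = 0.95906 L/mol
T = (24.354)(0.95906)/0.08206 = 284.6 K

T ≈ 284.6 K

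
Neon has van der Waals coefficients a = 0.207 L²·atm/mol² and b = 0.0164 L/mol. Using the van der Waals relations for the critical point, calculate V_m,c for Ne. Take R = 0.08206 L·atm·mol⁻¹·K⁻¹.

For a van der Waals gas, V_m,c = 3b.
V_m,c = 3×0.0164 = 0.04920 L/mol

V_m,c ≈ 0.04920 L/mol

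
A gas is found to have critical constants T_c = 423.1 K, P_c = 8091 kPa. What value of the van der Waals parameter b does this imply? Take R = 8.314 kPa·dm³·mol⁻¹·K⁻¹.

From T_c = 8a/(27Rb) and P_c = a/(27b²): b = R T_c/(8 P_c).
b = (8.314)(423.1)/(8×8091) = 3517.7/64728 = 0.05435 dm³/mol

b ≈ 0.05435 dm³/mol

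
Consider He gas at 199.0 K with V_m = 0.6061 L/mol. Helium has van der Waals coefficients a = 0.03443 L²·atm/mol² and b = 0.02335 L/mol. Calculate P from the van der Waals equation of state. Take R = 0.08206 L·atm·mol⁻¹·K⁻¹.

P ≈ 27.93 atm

P = RT/(V_m − b) − a/V_m²
RT/(V_m − b) = (0.08206)(199.0)/(0.6061 − 0.02335) = 16.330/0.58275 = 28.022 atm
a/V_m² = 0.03443/(0.6061)² = 0.093723 atm
P = 28.022 − 0.093723 = 27.93 atm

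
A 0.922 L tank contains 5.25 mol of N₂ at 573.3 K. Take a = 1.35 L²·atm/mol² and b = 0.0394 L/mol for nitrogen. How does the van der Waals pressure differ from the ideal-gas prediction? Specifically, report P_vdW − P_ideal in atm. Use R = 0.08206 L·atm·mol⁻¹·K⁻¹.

ΔP ≈ 33.71 atm

Ideal: P_ideal = nRT/V = (5.25)(0.08206)(573.3)/0.922 = 267.881 atm
vdW: P = nRT/(V − nb) − a n²/V² = 246.986/0.715150 − 37.2094/0.850084 = 345.363 − 43.7714 = 301.592 atm
ΔP = 301.592 − 267.881 = 33.71 atm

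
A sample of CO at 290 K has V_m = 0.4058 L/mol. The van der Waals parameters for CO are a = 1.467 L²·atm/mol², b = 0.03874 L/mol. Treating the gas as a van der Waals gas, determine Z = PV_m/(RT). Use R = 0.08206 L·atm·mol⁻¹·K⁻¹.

Z ≈ 0.9536

P = RT/(V_m − b) − a/V_m² = (0.08206)(290)/(0.4058 − 0.03874) − 1.467/(0.4058)²
  = 23.797/0.36706 − 8.9085 = 64.831 − 8.9085 = 55.923 atm
Z = PV_m/(RT) = (55.923)(0.4058)/((0.08206)(290)) = 22.694/23.797 = 0.9536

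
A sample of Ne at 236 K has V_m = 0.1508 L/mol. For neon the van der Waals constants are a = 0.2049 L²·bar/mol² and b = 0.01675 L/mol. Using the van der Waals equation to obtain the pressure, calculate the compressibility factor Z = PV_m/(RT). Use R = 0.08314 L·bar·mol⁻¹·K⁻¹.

P = RT/(V_m − b) − a/V_m² = (0.08314)(236)/(0.1508 − 0.01675) − 0.2049/(0.1508)²
  = 19.621/0.13405 − 9.0103 = 146.37 − 9.0103 = 137.36 bar
Z = PV_m/(RT) = (137.36)(0.1508)/((0.08314)(236)) = 20.714/19.621 = 1.056

Z ≈ 1.056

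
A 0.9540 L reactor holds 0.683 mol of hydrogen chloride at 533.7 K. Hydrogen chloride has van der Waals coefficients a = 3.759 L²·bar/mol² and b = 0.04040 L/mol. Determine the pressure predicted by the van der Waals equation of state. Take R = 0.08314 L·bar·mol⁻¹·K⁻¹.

P = nRT/(V − nb) − a n²/V²
nRT/(V − nb) = (0.683)(0.08314)(533.7)/(0.9540 − 0.683×0.04040) = 30.306/0.92641 = 32.713 bar
a n²/V² = (3.759)(0.683)²/(0.9540)² = 1.9267 bar
P = 32.713 − 1.9267 = 30.79 bar

P ≈ 30.79 bar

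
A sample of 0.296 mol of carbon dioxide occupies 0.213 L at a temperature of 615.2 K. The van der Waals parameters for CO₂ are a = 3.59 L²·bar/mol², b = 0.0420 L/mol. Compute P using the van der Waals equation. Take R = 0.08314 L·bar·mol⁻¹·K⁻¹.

P = nRT/(V − nb) − a n²/V²
nRT/(V − nb) = (0.296)(0.08314)(615.2)/(0.213 − 0.296×0.0420) = 15.140/0.20057 = 75.485 bar
a n²/V² = (3.59)(0.296)²/(0.213)² = 6.9330 bar
P = 75.485 − 6.9330 = 68.55 bar

P ≈ 68.55 bar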